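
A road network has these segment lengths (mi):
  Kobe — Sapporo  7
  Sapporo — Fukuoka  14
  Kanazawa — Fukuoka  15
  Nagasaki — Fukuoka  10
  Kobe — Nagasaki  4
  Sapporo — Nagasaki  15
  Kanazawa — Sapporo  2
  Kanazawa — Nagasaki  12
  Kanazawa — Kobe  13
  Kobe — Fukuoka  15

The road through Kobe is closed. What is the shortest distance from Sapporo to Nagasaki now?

Paths from Sapporo to Nagasaki avoiding Kobe:
Sapporo → Kanazawa → Nagasaki: 2 + 12 = 14
Sapporo → Nagasaki: 15
Sapporo → Fukuoka → Nagasaki: 14 + 10 = 24
Sapporo → Fukuoka → Kanazawa → Nagasaki: 14 + 15 + 12 = 41
Sapporo → Kanazawa → Fukuoka → Nagasaki: 2 + 15 + 10 = 27
Shortest: 14 mi.

14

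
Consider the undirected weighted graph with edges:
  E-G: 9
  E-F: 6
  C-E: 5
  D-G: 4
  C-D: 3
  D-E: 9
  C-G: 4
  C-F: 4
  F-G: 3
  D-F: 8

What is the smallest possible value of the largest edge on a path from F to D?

Some routes from F to D:
F -> C -> D: max(4, 3) = 4
F -> G -> C -> D: max(3, 4, 3) = 4
F -> C -> G -> D: max(4, 4, 4) = 4
F -> E -> C -> D: max(6, 5, 3) = 6
F -> G -> D: max(3, 4) = 4
Smallest bottleneck: 4.

4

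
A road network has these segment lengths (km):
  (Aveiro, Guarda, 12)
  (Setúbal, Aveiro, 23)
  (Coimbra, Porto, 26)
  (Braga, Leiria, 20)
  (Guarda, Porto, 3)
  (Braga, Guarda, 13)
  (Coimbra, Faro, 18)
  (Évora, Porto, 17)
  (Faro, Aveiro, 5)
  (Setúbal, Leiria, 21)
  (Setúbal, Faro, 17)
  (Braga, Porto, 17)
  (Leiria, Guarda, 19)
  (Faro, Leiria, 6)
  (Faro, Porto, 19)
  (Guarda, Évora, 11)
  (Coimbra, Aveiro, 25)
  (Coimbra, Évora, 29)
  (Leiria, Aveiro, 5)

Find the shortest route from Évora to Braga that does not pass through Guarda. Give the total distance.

Comparing a few candidate routes:
Évora → Coimbra → Porto → Braga: 29 + 26 + 17 = 72
Évora → Porto → Braga: 17 + 17 = 34
Évora → Porto → Faro → Leiria → Braga: 17 + 19 + 6 + 20 = 62
Évora → Coimbra → Faro → Leiria → Braga: 29 + 18 + 6 + 20 = 73
Évora → Porto → Faro → Aveiro → Leiria → Braga: 17 + 19 + 5 + 5 + 20 = 66
Shortest: 34 km.

34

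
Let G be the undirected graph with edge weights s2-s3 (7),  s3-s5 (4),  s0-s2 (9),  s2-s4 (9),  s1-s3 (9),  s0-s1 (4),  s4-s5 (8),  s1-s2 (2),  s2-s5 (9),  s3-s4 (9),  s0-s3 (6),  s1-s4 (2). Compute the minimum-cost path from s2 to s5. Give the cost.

Comparing a few candidate routes:
s2-s1-s3-s5: 2 + 9 + 4 = 15
s2-s5: 9
s2-s1-s4-s5: 2 + 2 + 8 = 12
s2-s3-s5: 7 + 4 = 11
Shortest: 9.

9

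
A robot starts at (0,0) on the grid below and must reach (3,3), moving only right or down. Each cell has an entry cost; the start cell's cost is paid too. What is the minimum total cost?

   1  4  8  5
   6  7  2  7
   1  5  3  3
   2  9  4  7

26

Path [0,0] [1,0] [2,0] [2,1] [2,2] [2,3] [3,3]: 1 + 6 + 1 + 5 + 3 + 3 + 7 = 26.
For comparison, the top-then-right route costs 35.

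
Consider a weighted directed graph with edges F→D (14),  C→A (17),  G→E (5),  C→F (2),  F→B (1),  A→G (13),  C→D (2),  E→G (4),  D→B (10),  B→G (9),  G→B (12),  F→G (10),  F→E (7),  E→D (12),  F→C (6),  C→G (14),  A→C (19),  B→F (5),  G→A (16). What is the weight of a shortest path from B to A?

25

Checking several routes:
B → F → E → G → A: 5 + 7 + 4 + 16 = 32
B → F → G → A: 5 + 10 + 16 = 31
B → G → A: 9 + 16 = 25
B → F → C → A: 5 + 6 + 17 = 28
Best route has total 25.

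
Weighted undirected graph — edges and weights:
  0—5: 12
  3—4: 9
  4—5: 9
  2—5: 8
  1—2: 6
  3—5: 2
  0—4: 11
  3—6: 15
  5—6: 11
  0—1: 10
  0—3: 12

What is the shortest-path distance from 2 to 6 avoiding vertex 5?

43

Routes from 2 to 6 avoiding 5:
2-1-0-3-6: 6 + 10 + 12 + 15 = 43
2-1-0-4-3-6: 6 + 10 + 11 + 9 + 15 = 51
The minimum is 43.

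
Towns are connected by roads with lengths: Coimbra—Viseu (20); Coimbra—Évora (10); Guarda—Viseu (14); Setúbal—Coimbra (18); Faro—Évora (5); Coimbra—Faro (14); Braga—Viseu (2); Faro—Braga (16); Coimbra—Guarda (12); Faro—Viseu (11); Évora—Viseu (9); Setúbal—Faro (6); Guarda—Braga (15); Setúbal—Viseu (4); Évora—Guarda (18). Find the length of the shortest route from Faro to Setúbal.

6

Checking several routes:
Faro -> Viseu -> Setúbal: 11 + 4 = 15
Faro -> Braga -> Viseu -> Setúbal: 16 + 2 + 4 = 22
Faro -> Setúbal: 6
Faro -> Évora -> Viseu -> Setúbal: 5 + 9 + 4 = 18
Shortest: 6.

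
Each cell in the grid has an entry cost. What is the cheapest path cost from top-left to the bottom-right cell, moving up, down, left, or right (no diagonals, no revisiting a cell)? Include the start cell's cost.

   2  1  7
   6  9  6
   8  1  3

16

One optimal route is (0,0) -> (0,1) -> (1,1) -> (2,1) -> (2,2).
Its cost is 2 + 1 + 9 + 1 + 3 = 16.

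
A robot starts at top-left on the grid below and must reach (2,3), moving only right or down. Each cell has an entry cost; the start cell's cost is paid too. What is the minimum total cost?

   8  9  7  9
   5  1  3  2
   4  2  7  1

One optimal route is [0,0]→[1,0]→[1,1]→[1,2]→[1,3]→[2,3].
Its cost is 8 + 5 + 1 + 3 + 2 + 1 = 20.
(Top row then right column would cost 36.)

20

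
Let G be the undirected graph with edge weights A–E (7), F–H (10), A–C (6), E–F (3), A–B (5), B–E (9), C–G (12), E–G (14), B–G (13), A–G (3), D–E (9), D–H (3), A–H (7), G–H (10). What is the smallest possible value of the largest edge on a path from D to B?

7

A few of the D→B routes:
D -> E -> B: max(9, 9) = 9
D -> H -> A -> B: max(3, 7, 5) = 7
D -> H -> A -> E -> B: max(3, 7, 7, 9) = 9
D -> E -> A -> B: max(9, 7, 5) = 9
Best route has worst link 7.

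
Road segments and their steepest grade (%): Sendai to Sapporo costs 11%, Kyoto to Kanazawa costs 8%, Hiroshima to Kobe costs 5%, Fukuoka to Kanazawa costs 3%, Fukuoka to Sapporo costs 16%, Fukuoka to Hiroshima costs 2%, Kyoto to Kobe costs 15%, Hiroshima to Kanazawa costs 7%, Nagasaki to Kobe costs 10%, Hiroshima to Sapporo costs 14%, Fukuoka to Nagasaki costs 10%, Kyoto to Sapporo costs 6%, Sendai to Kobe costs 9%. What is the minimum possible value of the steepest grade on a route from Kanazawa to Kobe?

5

Some routes from Kanazawa to Kobe:
Kanazawa-Hiroshima-Fukuoka-Nagasaki-Kobe: max(7, 2, 10, 10) = 10
Kanazawa-Kyoto-Sapporo-Sendai-Kobe: max(8, 6, 11, 9) = 11
Kanazawa-Fukuoka-Nagasaki-Kobe: max(3, 10, 10) = 10
Kanazawa-Hiroshima-Kobe: max(7, 5) = 7
Kanazawa-Fukuoka-Hiroshima-Sapporo-Sendai-Kobe: max(3, 2, 14, 11, 9) = 14
Kanazawa-Fukuoka-Hiroshima-Kobe: max(3, 2, 5) = 5
Best route has worst link 5%.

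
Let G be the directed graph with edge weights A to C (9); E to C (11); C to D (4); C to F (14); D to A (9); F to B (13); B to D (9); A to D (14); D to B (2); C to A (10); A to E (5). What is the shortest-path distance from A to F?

23

Routes from A to F:
A → E → C → F: 5 + 11 + 14 = 30
A → C → F: 9 + 14 = 23
The minimum is 23.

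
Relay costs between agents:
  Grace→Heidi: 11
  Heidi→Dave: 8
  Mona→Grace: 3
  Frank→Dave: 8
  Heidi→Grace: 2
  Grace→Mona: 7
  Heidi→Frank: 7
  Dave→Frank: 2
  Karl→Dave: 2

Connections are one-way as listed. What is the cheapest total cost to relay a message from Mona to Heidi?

14

Candidate routes:
Mona → Grace → Heidi: 3 + 11 = 14
Shortest: 14.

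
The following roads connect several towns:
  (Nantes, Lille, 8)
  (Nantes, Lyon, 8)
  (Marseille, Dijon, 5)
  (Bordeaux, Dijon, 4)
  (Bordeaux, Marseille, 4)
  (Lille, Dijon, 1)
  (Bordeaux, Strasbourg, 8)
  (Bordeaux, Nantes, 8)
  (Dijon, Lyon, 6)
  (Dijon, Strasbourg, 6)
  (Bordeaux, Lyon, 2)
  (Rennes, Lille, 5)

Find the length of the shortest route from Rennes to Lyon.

12

Some routes from Rennes to Lyon:
Rennes - Lille - Nantes - Lyon: 5 + 8 + 8 = 21
Rennes - Lille - Dijon - Strasbourg - Bordeaux - Lyon: 5 + 1 + 6 + 8 + 2 = 22
Rennes - Lille - Nantes - Bordeaux - Lyon: 5 + 8 + 8 + 2 = 23
Rennes - Lille - Dijon - Lyon: 5 + 1 + 6 = 12
Rennes - Lille - Dijon - Marseille - Bordeaux - Lyon: 5 + 1 + 5 + 4 + 2 = 17
Rennes - Lille - Dijon - Bordeaux - Lyon: 5 + 1 + 4 + 2 = 12
The minimum is 12.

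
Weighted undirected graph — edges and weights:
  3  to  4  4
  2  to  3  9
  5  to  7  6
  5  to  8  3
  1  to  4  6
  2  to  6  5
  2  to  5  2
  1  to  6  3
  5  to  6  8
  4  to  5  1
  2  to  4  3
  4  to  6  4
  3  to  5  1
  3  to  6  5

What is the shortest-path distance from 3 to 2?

Checking several routes:
3 -> 5 -> 2: 1 + 2 = 3
3 -> 6 -> 2: 5 + 5 = 10
3 -> 4 -> 5 -> 2: 4 + 1 + 2 = 7
3 -> 4 -> 2: 4 + 3 = 7
3 -> 5 -> 4 -> 2: 1 + 1 + 3 = 5
3 -> 2: 9
Best route has total 3.

3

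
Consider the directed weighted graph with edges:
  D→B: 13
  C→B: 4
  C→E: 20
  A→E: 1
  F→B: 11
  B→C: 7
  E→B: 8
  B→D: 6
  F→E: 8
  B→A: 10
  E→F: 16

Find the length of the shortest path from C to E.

15

Routes from C to E:
C→B→A→E: 4 + 10 + 1 = 15
C→E: 20
Best route has total 15.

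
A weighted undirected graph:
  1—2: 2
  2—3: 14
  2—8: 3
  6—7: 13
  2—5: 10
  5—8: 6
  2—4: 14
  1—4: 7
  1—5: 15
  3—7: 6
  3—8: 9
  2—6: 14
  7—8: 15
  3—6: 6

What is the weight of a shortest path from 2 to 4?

A few of the 2→4 routes:
2→1→4: 2 + 7 = 9
2→4: 14
2→8→5→1→4: 3 + 6 + 15 + 7 = 31
The minimum is 9.

9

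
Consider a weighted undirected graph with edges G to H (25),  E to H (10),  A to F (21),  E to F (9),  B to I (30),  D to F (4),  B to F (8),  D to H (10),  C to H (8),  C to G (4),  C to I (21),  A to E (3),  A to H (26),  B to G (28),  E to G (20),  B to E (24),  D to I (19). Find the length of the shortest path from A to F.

A few of the A→F routes:
A - E - H - D - F: 3 + 10 + 10 + 4 = 27
A - H - E - F: 26 + 10 + 9 = 45
A - E - F: 3 + 9 = 12
A - E - B - F: 3 + 24 + 8 = 35
A - H - D - F: 26 + 10 + 4 = 40
A - F: 21
The minimum is 12.

12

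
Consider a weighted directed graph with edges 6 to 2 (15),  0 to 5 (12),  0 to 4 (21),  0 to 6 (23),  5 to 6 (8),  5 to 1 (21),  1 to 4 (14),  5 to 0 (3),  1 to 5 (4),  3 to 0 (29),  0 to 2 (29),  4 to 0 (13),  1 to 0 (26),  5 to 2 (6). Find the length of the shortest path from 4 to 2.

Candidate routes:
4→0→5→2: 13 + 12 + 6 = 31
4→0→2: 13 + 29 = 42
4→0→6→2: 13 + 23 + 15 = 51
4→0→5→6→2: 13 + 12 + 8 + 15 = 48
The minimum is 31.

31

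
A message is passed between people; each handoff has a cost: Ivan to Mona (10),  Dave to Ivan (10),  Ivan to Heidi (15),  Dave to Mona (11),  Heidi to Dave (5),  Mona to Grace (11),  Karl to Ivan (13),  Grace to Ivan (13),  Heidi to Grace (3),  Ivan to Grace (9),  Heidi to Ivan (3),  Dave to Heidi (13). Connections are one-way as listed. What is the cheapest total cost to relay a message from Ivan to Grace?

9

Candidate routes:
Ivan→Mona→Grace: 10 + 11 = 21
Ivan→Heidi→Grace: 15 + 3 = 18
Ivan→Grace: 9
Ivan→Heidi→Dave→Mona→Grace: 15 + 5 + 11 + 11 = 42
The minimum is 9.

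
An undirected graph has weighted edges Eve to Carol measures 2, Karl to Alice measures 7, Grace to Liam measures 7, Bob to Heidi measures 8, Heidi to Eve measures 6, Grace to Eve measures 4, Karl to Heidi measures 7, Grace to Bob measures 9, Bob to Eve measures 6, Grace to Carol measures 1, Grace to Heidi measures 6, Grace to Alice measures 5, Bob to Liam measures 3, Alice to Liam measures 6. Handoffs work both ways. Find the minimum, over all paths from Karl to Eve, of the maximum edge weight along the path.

7

Comparing a few candidate routes:
Karl -> Alice -> Liam -> Grace -> Carol -> Eve: max(7, 6, 7, 1, 2) = 7
Karl -> Alice -> Grace -> Carol -> Eve: max(7, 5, 1, 2) = 7
Karl -> Alice -> Liam -> Bob -> Eve: max(7, 6, 3, 6) = 7
Karl -> Alice -> Liam -> Grace -> Eve: max(7, 6, 7, 4) = 7
Karl -> Alice -> Liam -> Grace -> Heidi -> Eve: max(7, 6, 7, 6, 6) = 7
The minimum achievable maximum is 7.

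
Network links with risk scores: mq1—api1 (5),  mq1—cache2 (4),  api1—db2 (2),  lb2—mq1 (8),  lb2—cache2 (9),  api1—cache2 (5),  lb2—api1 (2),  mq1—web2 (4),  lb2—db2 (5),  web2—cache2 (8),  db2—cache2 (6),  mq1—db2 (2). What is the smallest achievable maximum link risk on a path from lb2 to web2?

Checking several routes:
lb2→api1→mq1→web2: max(2, 5, 4) = 5
lb2→api1→cache2→mq1→web2: max(2, 5, 4, 4) = 5
lb2→db2→api1→mq1→web2: max(5, 2, 5, 4) = 5
lb2→db2→mq1→web2: max(5, 2, 4) = 5
lb2→api1→db2→mq1→web2: max(2, 2, 2, 4) = 4
lb2→db2→api1→cache2→mq1→web2: max(5, 2, 5, 4, 4) = 5
Best route has worst link 4.

4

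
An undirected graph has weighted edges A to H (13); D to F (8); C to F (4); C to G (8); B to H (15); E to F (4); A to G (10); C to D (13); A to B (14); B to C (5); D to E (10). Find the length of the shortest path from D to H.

Checking several routes:
D - F - C - B - H: 8 + 4 + 5 + 15 = 32
D - F - C - G - A - H: 8 + 4 + 8 + 10 + 13 = 43
D - C - B - H: 13 + 5 + 15 = 33
D - E - F - C - B - H: 10 + 4 + 4 + 5 + 15 = 38
The minimum is 32.

32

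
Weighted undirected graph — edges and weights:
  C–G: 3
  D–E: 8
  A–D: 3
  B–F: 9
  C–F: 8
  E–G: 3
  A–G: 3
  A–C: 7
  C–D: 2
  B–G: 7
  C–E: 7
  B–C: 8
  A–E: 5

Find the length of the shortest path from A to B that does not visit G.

Some routes from A to B avoiding G:
A → C → B: 7 + 8 = 15
A → E → C → B: 5 + 7 + 8 = 20
A → D → C → B: 3 + 2 + 8 = 13
Shortest: 13.

13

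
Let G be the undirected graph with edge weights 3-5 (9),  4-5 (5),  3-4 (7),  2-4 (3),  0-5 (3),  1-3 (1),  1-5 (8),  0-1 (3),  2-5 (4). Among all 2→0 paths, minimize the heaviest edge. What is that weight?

4

Comparing a few candidate routes:
2 → 4 → 5 → 0: max(3, 5, 3) = 5
2 → 4 → 3 → 1 → 0: max(3, 7, 1, 3) = 7
2 → 5 → 4 → 3 → 1 → 0: max(4, 5, 7, 1, 3) = 7
2 → 5 → 1 → 0: max(4, 8, 3) = 8
2 → 5 → 0: max(4, 3) = 4
2 → 4 → 5 → 1 → 0: max(3, 5, 8, 3) = 8
Best route has worst link 4.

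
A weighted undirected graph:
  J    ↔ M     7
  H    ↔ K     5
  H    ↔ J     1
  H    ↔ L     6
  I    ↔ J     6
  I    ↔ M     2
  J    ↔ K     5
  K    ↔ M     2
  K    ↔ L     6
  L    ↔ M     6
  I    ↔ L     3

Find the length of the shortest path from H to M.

Some routes from H to M:
H → J → K → M: 1 + 5 + 2 = 8
H → J → M: 1 + 7 = 8
H → K → M: 5 + 2 = 7
H → J → I → M: 1 + 6 + 2 = 9
Best route has total 7.

7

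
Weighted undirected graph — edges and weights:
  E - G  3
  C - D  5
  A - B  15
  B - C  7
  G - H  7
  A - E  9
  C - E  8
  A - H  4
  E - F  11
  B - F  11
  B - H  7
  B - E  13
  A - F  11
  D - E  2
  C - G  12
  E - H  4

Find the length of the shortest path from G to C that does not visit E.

Routes from G to C avoiding E:
G → C: 12
G → H → B → C: 7 + 7 + 7 = 21
G → H → A → F → B → C: 7 + 4 + 11 + 11 + 7 = 40
G → H → A → B → C: 7 + 4 + 15 + 7 = 33
Shortest: 12.

12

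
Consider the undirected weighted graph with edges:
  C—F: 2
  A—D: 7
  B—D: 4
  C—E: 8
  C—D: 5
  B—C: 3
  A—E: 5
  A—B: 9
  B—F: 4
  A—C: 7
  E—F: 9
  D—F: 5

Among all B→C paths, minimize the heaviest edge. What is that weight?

3

Some routes from B to C:
B - C: max(3) = 3
B - F - C: max(4, 2) = 4
B - F - D - C: max(4, 5, 5) = 5
B - D - F - C: max(4, 5, 2) = 5
B - D - C: max(4, 5) = 5
Smallest bottleneck: 3.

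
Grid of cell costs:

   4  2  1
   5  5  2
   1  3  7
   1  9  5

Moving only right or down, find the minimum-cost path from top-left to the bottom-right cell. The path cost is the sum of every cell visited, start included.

Cheapest: (0,0)→(0,1)→(0,2)→(1,2)→(2,2)→(3,2)
  4 + 2 + 1 + 2 + 7 + 5 = 21

21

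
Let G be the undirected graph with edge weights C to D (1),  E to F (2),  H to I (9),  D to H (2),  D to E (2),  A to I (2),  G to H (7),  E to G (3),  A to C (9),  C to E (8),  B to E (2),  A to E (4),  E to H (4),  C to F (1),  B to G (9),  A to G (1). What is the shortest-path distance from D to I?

8

Some routes from D to I:
D→H→I: 2 + 9 = 11
D→E→G→A→I: 2 + 3 + 1 + 2 = 8
D→C→F→E→G→A→I: 1 + 1 + 2 + 3 + 1 + 2 = 10
D→E→A→I: 2 + 4 + 2 = 8
D→C→F→E→A→I: 1 + 1 + 2 + 4 + 2 = 10
Best route has total 8.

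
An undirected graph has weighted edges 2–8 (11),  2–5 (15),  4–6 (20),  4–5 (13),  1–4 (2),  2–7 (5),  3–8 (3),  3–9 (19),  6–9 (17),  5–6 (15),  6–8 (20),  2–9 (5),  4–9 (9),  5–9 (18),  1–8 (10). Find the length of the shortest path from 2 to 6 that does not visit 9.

30

Some routes from 2 to 6 avoiding 9:
2→5→4→6: 15 + 13 + 20 = 48
2→8→1→4→6: 11 + 10 + 2 + 20 = 43
2→8→6: 11 + 20 = 31
2→5→6: 15 + 15 = 30
Best route has total 30.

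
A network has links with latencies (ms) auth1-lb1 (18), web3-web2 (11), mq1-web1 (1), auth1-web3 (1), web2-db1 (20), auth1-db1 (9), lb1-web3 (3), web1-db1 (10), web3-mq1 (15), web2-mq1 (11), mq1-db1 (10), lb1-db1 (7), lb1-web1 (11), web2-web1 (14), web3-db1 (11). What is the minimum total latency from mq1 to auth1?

Checking several routes:
mq1 - db1 - web3 - auth1: 10 + 11 + 1 = 22
mq1 - web1 - db1 - auth1: 1 + 10 + 9 = 20
mq1 - db1 - auth1: 10 + 9 = 19
mq1 - web1 - lb1 - web3 - auth1: 1 + 11 + 3 + 1 = 16
mq1 - web3 - auth1: 15 + 1 = 16
mq1 - db1 - lb1 - web3 - auth1: 10 + 7 + 3 + 1 = 21
The minimum is 16 ms.

16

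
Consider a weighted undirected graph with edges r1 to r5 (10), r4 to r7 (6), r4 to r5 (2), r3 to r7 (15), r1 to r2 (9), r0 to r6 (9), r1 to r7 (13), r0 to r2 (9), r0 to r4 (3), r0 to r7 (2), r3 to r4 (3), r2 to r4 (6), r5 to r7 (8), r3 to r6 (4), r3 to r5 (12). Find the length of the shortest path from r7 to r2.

Comparing a few candidate routes:
r7 - r5 - r4 - r2: 8 + 2 + 6 = 16
r7 - r4 - r2: 6 + 6 = 12
r7 - r0 - r4 - r2: 2 + 3 + 6 = 11
r7 - r0 - r2: 2 + 9 = 11
r7 - r4 - r0 - r2: 6 + 3 + 9 = 18
r7 - r5 - r4 - r0 - r2: 8 + 2 + 3 + 9 = 22
The minimum is 11.

11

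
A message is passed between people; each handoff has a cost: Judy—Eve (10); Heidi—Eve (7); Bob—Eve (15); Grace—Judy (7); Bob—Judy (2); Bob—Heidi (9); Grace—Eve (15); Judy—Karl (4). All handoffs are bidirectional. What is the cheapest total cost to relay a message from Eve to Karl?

14

Paths from Eve to Karl:
Eve - Bob - Judy - Karl: 15 + 2 + 4 = 21
Eve - Judy - Karl: 10 + 4 = 14
Eve - Heidi - Bob - Judy - Karl: 7 + 9 + 2 + 4 = 22
Eve - Grace - Judy - Karl: 15 + 7 + 4 = 26
Shortest: 14.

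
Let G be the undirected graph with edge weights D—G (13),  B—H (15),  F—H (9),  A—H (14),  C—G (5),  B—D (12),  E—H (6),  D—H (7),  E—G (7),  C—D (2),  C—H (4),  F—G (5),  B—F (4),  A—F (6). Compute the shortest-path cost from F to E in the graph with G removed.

15

Paths from F to E avoiding G:
F -> A -> H -> E: 6 + 14 + 6 = 26
F -> B -> D -> C -> H -> E: 4 + 12 + 2 + 4 + 6 = 28
F -> H -> E: 9 + 6 = 15
F -> B -> H -> E: 4 + 15 + 6 = 25
F -> B -> D -> H -> E: 4 + 12 + 7 + 6 = 29
Best route has total 15.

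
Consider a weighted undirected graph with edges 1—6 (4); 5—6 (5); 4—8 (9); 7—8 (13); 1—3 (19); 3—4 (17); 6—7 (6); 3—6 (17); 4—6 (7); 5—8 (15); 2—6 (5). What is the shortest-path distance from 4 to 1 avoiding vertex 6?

36

Candidate routes:
4-3-1: 17 + 19 = 36
Best route has total 36.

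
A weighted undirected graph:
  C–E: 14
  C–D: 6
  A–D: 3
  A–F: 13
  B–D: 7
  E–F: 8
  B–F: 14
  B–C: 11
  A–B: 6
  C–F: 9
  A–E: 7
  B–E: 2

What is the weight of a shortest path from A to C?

9

Checking several routes:
A - B - C: 6 + 11 = 17
A - D - C: 3 + 6 = 9
A - E - B - C: 7 + 2 + 11 = 20
A - B - D - C: 6 + 7 + 6 = 19
The minimum is 9.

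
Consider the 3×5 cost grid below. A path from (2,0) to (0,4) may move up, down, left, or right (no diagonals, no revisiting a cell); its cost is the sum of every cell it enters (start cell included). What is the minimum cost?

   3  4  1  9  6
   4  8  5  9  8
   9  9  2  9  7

Cheapest: (2,0) -> (1,0) -> (0,0) -> (0,1) -> (0,2) -> (0,3) -> (0,4)
  9 + 4 + 3 + 4 + 1 + 9 + 6 = 36

36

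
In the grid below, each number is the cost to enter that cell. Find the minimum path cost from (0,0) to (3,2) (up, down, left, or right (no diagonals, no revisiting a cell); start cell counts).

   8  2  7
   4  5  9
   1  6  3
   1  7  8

29

Path [0,0] → [1,0] → [2,0] → [3,0] → [3,1] → [3,2]: 8 + 4 + 1 + 1 + 7 + 8 = 29.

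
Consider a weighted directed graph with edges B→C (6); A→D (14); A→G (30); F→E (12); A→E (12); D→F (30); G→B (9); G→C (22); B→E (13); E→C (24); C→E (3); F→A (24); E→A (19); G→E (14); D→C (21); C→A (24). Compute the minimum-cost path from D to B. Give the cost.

A few of the D→B routes:
D→F→A→G→B: 30 + 24 + 30 + 9 = 93
D→C→E→A→G→B: 21 + 3 + 19 + 30 + 9 = 82
D→C→A→G→B: 21 + 24 + 30 + 9 = 84
Shortest: 82.

82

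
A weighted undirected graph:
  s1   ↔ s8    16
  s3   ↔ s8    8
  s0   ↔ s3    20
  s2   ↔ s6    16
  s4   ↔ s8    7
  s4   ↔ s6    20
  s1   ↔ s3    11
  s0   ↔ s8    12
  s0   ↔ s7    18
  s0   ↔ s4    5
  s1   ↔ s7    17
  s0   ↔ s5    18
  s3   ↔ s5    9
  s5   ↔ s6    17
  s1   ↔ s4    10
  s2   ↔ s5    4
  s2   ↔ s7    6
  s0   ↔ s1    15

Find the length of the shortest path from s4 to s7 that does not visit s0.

Checking several routes:
s4 -> s8 -> s1 -> s7: 7 + 16 + 17 = 40
s4 -> s6 -> s2 -> s7: 20 + 16 + 6 = 42
s4 -> s1 -> s3 -> s5 -> s2 -> s7: 10 + 11 + 9 + 4 + 6 = 40
s4 -> s1 -> s7: 10 + 17 = 27
s4 -> s8 -> s3 -> s5 -> s2 -> s7: 7 + 8 + 9 + 4 + 6 = 34
Best route has total 27.

27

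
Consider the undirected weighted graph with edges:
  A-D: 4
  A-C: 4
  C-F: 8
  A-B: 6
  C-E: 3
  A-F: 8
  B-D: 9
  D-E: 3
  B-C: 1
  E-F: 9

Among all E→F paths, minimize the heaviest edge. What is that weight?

Comparing a few candidate routes:
E-D-A-C-F: max(3, 4, 4, 8) = 8
E-D-A-F: max(3, 4, 8) = 8
E-D-A-B-C-F: max(3, 4, 6, 1, 8) = 8
Best route has worst link 8.

8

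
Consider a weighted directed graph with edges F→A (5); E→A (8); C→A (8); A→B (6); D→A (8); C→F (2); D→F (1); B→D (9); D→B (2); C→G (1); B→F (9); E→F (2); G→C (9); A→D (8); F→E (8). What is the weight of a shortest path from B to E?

Candidate routes:
B - F - E: 9 + 8 = 17
B - D - F - E: 9 + 1 + 8 = 18
The minimum is 17.

17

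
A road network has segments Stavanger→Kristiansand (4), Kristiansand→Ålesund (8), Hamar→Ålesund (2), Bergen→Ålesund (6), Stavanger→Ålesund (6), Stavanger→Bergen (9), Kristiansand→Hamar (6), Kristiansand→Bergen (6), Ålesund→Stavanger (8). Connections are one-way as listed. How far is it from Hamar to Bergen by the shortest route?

19

Paths from Hamar to Bergen:
Hamar→Ålesund→Stavanger→Bergen: 2 + 8 + 9 = 19
Hamar→Ålesund→Stavanger→Kristiansand→Bergen: 2 + 8 + 4 + 6 = 20
The minimum is 19 mi.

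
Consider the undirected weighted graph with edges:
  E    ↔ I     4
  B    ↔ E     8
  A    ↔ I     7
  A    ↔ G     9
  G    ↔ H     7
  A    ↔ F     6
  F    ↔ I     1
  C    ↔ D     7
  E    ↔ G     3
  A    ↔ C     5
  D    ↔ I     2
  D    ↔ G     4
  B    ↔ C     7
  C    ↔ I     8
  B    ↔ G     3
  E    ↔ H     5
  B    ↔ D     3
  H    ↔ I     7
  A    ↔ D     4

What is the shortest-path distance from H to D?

Comparing a few candidate routes:
H→I→D: 7 + 2 = 9
H→G→D: 7 + 4 = 11
H→E→G→D: 5 + 3 + 4 = 12
H→E→I→D: 5 + 4 + 2 = 11
Best route has total 9.

9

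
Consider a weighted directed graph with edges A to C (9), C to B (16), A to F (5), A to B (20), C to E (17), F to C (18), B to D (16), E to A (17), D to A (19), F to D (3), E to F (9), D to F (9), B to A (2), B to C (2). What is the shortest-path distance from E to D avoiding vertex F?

53

Paths from E to D avoiding F:
E - A - C - B - D: 17 + 9 + 16 + 16 = 58
E - A - B - D: 17 + 20 + 16 = 53
Best route has total 53.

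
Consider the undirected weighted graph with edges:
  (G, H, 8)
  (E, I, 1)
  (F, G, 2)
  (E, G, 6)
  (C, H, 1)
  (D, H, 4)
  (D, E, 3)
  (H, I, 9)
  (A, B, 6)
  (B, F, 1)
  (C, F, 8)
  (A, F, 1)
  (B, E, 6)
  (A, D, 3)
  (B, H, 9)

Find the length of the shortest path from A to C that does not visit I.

Some routes from A to C avoiding I:
A→F→C: 1 + 8 = 9
A→D→H→C: 3 + 4 + 1 = 8
A→F→G→H→C: 1 + 2 + 8 + 1 = 12
A→F→B→H→C: 1 + 1 + 9 + 1 = 12
Shortest: 8.

8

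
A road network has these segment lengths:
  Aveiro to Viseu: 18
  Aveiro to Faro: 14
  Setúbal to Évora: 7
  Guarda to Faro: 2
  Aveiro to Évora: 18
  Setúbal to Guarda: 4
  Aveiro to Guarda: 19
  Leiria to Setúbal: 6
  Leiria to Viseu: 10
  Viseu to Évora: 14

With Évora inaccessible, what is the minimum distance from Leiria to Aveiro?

26

Candidate routes:
Leiria - Viseu - Aveiro: 10 + 18 = 28
Leiria - Setúbal - Guarda - Aveiro: 6 + 4 + 19 = 29
Leiria - Setúbal - Guarda - Faro - Aveiro: 6 + 4 + 2 + 14 = 26
Shortest: 26.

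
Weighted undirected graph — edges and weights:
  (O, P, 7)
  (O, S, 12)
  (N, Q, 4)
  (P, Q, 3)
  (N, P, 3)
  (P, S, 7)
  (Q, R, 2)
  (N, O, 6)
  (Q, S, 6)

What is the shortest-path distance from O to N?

6

Comparing a few candidate routes:
O → P → Q → N: 7 + 3 + 4 = 14
O → S → P → N: 12 + 7 + 3 = 22
O → P → N: 7 + 3 = 10
O → S → Q → N: 12 + 6 + 4 = 22
O → P → S → Q → N: 7 + 7 + 6 + 4 = 24
O → N: 6
The minimum is 6.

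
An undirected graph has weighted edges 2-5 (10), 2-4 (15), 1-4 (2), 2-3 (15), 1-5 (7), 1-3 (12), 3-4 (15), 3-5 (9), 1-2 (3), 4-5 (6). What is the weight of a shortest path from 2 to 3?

Comparing a few candidate routes:
2→1→3: 3 + 12 = 15
2→3: 15
2→5→3: 10 + 9 = 19
The minimum is 15.

15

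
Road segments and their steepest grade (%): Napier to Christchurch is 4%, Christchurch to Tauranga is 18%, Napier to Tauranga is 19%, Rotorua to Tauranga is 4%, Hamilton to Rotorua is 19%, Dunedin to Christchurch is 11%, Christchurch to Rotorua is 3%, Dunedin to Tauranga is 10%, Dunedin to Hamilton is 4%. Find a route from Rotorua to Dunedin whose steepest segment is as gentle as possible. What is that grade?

Some routes from Rotorua to Dunedin:
Rotorua→Tauranga→Dunedin: max(4, 10) = 10
Rotorua→Tauranga→Christchurch→Dunedin: max(4, 18, 11) = 18
Rotorua→Christchurch→Tauranga→Dunedin: max(3, 18, 10) = 18
Rotorua→Christchurch→Dunedin: max(3, 11) = 11
Best route has worst link 10%.

10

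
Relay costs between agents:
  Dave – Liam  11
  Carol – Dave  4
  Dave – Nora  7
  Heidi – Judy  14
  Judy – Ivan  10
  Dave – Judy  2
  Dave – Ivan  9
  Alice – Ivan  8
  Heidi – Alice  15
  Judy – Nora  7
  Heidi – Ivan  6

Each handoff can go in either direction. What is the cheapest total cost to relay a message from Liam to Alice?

28

Comparing a few candidate routes:
Liam-Dave-Ivan-Alice: 11 + 9 + 8 = 28
Liam-Dave-Judy-Ivan-Alice: 11 + 2 + 10 + 8 = 31
Liam-Dave-Judy-Heidi-Ivan-Alice: 11 + 2 + 14 + 6 + 8 = 41
Best route has total 28.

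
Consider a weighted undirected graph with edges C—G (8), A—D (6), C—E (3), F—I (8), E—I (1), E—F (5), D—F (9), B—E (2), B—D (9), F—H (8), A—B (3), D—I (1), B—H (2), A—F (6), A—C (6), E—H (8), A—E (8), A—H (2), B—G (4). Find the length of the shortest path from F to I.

6

Comparing a few candidate routes:
F → A → B → E → I: 6 + 3 + 2 + 1 = 12
F → D → I: 9 + 1 = 10
F → I: 8
F → E → I: 5 + 1 = 6
F → A → D → I: 6 + 6 + 1 = 13
Shortest: 6.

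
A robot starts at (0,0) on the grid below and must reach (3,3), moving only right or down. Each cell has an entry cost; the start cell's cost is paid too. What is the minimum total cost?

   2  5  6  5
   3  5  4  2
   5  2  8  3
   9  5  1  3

Cheapest: [0,0] -> [1,0] -> [1,1] -> [2,1] -> [3,1] -> [3,2] -> [3,3]
  2 + 3 + 5 + 2 + 5 + 1 + 3 = 21

21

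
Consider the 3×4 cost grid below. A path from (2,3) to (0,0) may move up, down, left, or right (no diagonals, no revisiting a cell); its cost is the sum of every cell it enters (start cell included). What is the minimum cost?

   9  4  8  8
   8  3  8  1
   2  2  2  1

21

Take (2,3) -> (2,2) -> (2,1) -> (1,1) -> (0,1) -> (0,0) for a total of 1 + 2 + 2 + 3 + 4 + 9 = 21.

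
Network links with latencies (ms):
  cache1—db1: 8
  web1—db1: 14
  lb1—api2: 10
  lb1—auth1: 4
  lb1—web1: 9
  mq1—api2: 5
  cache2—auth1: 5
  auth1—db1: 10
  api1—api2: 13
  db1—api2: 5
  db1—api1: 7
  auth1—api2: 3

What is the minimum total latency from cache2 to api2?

Comparing a few candidate routes:
cache2 -> auth1 -> api2: 5 + 3 = 8
cache2 -> auth1 -> lb1 -> web1 -> db1 -> api2: 5 + 4 + 9 + 14 + 5 = 37
cache2 -> auth1 -> lb1 -> api2: 5 + 4 + 10 = 19
cache2 -> auth1 -> db1 -> api2: 5 + 10 + 5 = 20
cache2 -> auth1 -> db1 -> api1 -> api2: 5 + 10 + 7 + 13 = 35
The minimum is 8 ms.

8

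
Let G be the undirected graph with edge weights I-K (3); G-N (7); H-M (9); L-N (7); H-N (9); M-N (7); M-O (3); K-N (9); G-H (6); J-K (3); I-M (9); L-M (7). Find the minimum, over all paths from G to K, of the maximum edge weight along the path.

Comparing a few candidate routes:
G - H - N - L - M - I - K: max(6, 9, 7, 7, 9, 3) = 9
G - H - N - M - I - K: max(6, 9, 7, 9, 3) = 9
G - H - N - K: max(6, 9, 9) = 9
The minimum achievable maximum is 9.

9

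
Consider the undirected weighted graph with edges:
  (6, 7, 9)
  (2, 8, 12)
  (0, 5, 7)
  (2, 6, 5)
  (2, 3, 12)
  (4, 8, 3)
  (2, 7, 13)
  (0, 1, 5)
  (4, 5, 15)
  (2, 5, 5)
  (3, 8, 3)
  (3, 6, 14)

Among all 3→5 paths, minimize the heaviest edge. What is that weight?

Checking several routes:
3 - 8 - 2 - 5: max(3, 12, 5) = 12
3 - 6 - 2 - 5: max(14, 5, 5) = 14
3 - 6 - 7 - 2 - 5: max(14, 9, 13, 5) = 14
3 - 2 - 5: max(12, 5) = 12
The minimum achievable maximum is 12.

12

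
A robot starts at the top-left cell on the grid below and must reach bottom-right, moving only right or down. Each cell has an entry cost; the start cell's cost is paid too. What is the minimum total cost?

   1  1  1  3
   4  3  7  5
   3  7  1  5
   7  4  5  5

21

One optimal route is [0,0] -> [0,1] -> [0,2] -> [0,3] -> [1,3] -> [2,3] -> [3,3].
Its cost is 1 + 1 + 1 + 3 + 5 + 5 + 5 = 21.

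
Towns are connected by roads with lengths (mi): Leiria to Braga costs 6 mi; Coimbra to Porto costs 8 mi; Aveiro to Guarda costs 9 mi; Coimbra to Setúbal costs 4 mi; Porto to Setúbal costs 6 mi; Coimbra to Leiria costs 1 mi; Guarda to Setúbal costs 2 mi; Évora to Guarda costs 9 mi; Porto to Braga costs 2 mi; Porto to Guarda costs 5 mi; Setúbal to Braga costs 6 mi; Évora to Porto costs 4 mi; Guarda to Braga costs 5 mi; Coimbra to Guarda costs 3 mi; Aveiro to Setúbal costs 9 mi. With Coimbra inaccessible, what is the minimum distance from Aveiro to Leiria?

20

Comparing a few candidate routes:
Aveiro-Setúbal-Braga-Leiria: 9 + 6 + 6 = 21
Aveiro-Guarda-Porto-Braga-Leiria: 9 + 5 + 2 + 6 = 22
Aveiro-Setúbal-Guarda-Braga-Leiria: 9 + 2 + 5 + 6 = 22
Aveiro-Guarda-Braga-Leiria: 9 + 5 + 6 = 20
Best route has total 20 mi.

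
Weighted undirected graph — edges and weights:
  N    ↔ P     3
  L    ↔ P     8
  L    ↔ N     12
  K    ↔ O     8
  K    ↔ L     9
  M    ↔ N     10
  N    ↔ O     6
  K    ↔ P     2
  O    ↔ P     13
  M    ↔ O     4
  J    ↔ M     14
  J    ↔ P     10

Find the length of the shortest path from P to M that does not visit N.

Some routes from P to M avoiding N:
P - K - O - M: 2 + 8 + 4 = 14
P - O - M: 13 + 4 = 17
P - J - M: 10 + 14 = 24
Shortest: 14.

14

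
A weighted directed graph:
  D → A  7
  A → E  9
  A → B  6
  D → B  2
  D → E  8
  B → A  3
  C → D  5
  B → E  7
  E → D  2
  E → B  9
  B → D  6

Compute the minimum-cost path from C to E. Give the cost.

13

A few of the C→E routes:
C -> D -> A -> E: 5 + 7 + 9 = 21
C -> D -> B -> E: 5 + 2 + 7 = 14
C -> D -> B -> A -> E: 5 + 2 + 3 + 9 = 19
C -> D -> E: 5 + 8 = 13
The minimum is 13.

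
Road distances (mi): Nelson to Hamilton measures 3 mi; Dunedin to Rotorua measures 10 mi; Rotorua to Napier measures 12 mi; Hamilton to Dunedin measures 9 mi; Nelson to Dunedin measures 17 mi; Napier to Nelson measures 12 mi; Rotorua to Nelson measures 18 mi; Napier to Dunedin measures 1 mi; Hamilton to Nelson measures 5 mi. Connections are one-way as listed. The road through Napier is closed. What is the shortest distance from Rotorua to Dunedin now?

30

Paths from Rotorua to Dunedin avoiding Napier:
Rotorua→Nelson→Hamilton→Dunedin: 18 + 3 + 9 = 30
Rotorua→Nelson→Dunedin: 18 + 17 = 35
Shortest: 30 mi.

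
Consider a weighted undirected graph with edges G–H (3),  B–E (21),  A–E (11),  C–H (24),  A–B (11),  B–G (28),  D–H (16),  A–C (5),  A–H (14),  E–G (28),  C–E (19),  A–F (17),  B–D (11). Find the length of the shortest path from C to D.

Some routes from C to D:
C - H - D: 24 + 16 = 40
C - A - B - D: 5 + 11 + 11 = 27
C - A - H - D: 5 + 14 + 16 = 35
The minimum is 27.

27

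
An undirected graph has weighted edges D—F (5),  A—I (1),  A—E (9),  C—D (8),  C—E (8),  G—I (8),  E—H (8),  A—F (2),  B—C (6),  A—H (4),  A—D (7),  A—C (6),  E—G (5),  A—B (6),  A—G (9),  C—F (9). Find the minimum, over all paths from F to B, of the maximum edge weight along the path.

Checking several routes:
F -> D -> A -> B: max(5, 7, 6) = 7
F -> A -> C -> B: max(2, 6, 6) = 6
F -> D -> A -> C -> B: max(5, 7, 6, 6) = 7
F -> D -> C -> B: max(5, 8, 6) = 8
F -> A -> B: max(2, 6) = 6
Smallest bottleneck: 6.

6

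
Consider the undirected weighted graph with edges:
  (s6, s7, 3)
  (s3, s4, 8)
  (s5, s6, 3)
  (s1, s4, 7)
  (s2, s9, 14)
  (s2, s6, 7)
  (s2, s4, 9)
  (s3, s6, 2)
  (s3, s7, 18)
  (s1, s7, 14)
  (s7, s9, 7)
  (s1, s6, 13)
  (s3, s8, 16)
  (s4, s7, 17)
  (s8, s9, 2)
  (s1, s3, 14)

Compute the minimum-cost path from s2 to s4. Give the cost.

A few of the s2→s4 routes:
s2 → s6 → s3 → s4: 7 + 2 + 8 = 17
s2 → s6 → s7 → s4: 7 + 3 + 17 = 27
s2 → s4: 9
The minimum is 9.

9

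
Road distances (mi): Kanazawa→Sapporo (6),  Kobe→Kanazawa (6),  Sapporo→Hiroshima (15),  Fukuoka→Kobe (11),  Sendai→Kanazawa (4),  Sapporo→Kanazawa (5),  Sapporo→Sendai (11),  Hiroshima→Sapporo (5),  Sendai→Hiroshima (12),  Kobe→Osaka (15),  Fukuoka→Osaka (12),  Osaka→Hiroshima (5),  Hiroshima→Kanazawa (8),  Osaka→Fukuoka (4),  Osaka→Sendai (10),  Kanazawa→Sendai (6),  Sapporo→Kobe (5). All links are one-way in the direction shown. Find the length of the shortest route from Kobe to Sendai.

Checking several routes:
Kobe → Kanazawa → Sapporo → Sendai: 6 + 6 + 11 = 23
Kobe → Osaka → Hiroshima → Kanazawa → Sendai: 15 + 5 + 8 + 6 = 34
Kobe → Osaka → Hiroshima → Sapporo → Sendai: 15 + 5 + 5 + 11 = 36
Kobe → Kanazawa → Sendai: 6 + 6 = 12
Kobe → Osaka → Sendai: 15 + 10 = 25
Best route has total 12 mi.

12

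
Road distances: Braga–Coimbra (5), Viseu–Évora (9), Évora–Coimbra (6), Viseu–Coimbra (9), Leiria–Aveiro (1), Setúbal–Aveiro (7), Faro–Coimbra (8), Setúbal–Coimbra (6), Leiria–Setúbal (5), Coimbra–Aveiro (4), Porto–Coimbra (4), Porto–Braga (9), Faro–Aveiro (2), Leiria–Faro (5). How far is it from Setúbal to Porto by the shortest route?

10

Some routes from Setúbal to Porto:
Setúbal→Aveiro→Coimbra→Porto: 7 + 4 + 4 = 15
Setúbal→Coimbra→Braga→Porto: 6 + 5 + 9 = 20
Setúbal→Leiria→Aveiro→Coimbra→Porto: 5 + 1 + 4 + 4 = 14
Setúbal→Coimbra→Porto: 6 + 4 = 10
The minimum is 10.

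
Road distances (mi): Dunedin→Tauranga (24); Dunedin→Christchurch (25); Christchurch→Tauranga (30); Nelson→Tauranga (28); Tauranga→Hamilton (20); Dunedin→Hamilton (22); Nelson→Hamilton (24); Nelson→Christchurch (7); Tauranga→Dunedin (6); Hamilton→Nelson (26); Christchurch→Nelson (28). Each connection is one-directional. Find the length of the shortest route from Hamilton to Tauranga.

54

Candidate routes:
Hamilton - Nelson - Christchurch - Tauranga: 26 + 7 + 30 = 63
Hamilton - Nelson - Tauranga: 26 + 28 = 54
Best route has total 54 mi.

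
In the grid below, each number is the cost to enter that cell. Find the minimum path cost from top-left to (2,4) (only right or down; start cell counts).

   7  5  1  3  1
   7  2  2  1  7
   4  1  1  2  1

One optimal route is r0c0 → r0c1 → r0c2 → r1c2 → r1c3 → r2c3 → r2c4.
Its cost is 7 + 5 + 1 + 2 + 1 + 2 + 1 = 19.

19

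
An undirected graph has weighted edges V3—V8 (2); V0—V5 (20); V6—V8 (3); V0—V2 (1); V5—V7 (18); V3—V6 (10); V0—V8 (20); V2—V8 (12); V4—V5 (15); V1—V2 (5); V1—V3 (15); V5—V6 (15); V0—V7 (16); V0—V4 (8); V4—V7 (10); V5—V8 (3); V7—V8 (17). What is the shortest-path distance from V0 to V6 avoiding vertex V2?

23

Checking several routes:
V0 → V8 → V6: 20 + 3 = 23
V0 → V5 → V8 → V6: 20 + 3 + 3 = 26
V0 → V4 → V5 → V8 → V6: 8 + 15 + 3 + 3 = 29
Shortest: 23.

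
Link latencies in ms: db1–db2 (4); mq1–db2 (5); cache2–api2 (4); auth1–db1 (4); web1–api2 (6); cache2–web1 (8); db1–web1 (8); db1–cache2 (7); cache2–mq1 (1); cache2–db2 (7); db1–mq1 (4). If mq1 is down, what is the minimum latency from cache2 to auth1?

Candidate routes:
cache2 -> db1 -> auth1: 7 + 4 = 11
cache2 -> web1 -> db1 -> auth1: 8 + 8 + 4 = 20
cache2 -> api2 -> web1 -> db1 -> auth1: 4 + 6 + 8 + 4 = 22
cache2 -> db2 -> db1 -> auth1: 7 + 4 + 4 = 15
Best route has total 11 ms.

11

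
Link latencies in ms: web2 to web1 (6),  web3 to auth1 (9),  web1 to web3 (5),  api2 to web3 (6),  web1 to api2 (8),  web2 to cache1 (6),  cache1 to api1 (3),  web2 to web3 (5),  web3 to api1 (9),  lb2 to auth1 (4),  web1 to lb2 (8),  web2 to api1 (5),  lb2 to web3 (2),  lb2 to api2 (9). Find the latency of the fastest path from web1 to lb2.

A few of the web1→lb2 routes:
web1-web3-lb2: 5 + 2 = 7
web1-web2-web3-lb2: 6 + 5 + 2 = 13
web1-lb2: 8
Shortest: 7 ms.

7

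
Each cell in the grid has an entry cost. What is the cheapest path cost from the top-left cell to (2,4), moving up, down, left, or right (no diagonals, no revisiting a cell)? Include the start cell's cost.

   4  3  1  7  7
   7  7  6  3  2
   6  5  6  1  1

19

Best path: [0,0] [0,1] [0,2] [1,2] [1,3] [2,3] [2,4]
Cost: 4 + 3 + 1 + 6 + 3 + 1 + 1 = 19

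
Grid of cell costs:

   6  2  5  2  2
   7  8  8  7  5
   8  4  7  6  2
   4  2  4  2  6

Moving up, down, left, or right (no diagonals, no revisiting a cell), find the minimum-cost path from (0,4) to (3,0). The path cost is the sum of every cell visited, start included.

Cheapest: (0,4)→(1,4)→(2,4)→(2,3)→(3,3)→(3,2)→(3,1)→(3,0)
  2 + 5 + 2 + 6 + 2 + 4 + 2 + 4 = 27

27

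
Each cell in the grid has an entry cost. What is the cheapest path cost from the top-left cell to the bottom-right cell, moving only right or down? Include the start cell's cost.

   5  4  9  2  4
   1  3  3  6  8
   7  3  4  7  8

Cheapest: [0,0] [1,0] [1,1] [1,2] [2,2] [2,3] [2,4]
  5 + 1 + 3 + 3 + 4 + 7 + 8 = 31
(Top row then right column would cost 40.)

31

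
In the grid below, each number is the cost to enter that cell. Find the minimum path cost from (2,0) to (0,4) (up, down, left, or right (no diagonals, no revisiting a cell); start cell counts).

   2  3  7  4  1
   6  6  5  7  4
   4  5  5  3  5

Path (2,0) (1,0) (0,0) (0,1) (0,2) (0,3) (0,4): 4 + 6 + 2 + 3 + 7 + 4 + 1 = 27.

27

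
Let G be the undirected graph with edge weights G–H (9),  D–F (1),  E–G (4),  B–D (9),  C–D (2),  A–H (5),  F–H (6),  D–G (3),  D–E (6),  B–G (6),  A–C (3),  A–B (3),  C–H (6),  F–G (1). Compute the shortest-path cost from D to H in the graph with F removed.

8

Comparing a few candidate routes:
D -> C -> A -> H: 2 + 3 + 5 = 10
D -> B -> A -> H: 9 + 3 + 5 = 17
D -> C -> H: 2 + 6 = 8
D -> E -> G -> H: 6 + 4 + 9 = 19
D -> G -> H: 3 + 9 = 12
D -> G -> B -> A -> H: 3 + 6 + 3 + 5 = 17
Shortest: 8.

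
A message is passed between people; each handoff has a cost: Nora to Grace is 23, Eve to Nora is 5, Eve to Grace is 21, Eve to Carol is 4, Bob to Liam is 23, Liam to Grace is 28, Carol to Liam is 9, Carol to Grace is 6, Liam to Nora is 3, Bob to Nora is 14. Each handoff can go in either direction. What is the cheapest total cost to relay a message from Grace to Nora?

15

Comparing a few candidate routes:
Grace-Carol-Liam-Nora: 6 + 9 + 3 = 18
Grace-Eve-Nora: 21 + 5 = 26
Grace-Carol-Eve-Nora: 6 + 4 + 5 = 15
Grace-Nora: 23
Best route has total 15.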